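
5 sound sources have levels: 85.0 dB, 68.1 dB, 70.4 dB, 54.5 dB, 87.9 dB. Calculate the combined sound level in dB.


Formula: L_total = 10 * log10( sum(10^(Li/10)) )
  Source 1: 10^(85.0/10) = 316227766.0168
  Source 2: 10^(68.1/10) = 6456542.2903
  Source 3: 10^(70.4/10) = 10964781.9614
  Source 4: 10^(54.5/10) = 281838.2931
  Source 5: 10^(87.9/10) = 616595001.8615
Sum of linear values = 950525930.4231
L_total = 10 * log10(950525930.4231) = 89.78

89.78 dB


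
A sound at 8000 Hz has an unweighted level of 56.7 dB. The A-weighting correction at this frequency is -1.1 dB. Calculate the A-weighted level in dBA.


Given values:
  SPL = 56.7 dB
  A-weighting at 8000 Hz = -1.1 dB
Formula: L_A = SPL + A_weight
L_A = 56.7 + (-1.1)
L_A = 55.6

55.6 dBA


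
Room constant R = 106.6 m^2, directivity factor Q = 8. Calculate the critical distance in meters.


Given values:
  R = 106.6 m^2, Q = 8
Formula: d_c = 0.141 * sqrt(Q * R)
Compute Q * R = 8 * 106.6 = 852.8
Compute sqrt(852.8) = 29.2027
d_c = 0.141 * 29.2027 = 4.118

4.118 m


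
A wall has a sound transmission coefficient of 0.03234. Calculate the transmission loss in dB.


Given values:
  tau = 0.03234
Formula: TL = 10 * log10(1 / tau)
Compute 1 / tau = 1 / 0.03234 = 30.9215
Compute log10(30.9215) = 1.490261
TL = 10 * 1.490261 = 14.9

14.9 dB


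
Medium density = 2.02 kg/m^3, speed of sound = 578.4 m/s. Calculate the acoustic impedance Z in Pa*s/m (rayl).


Given values:
  rho = 2.02 kg/m^3
  c = 578.4 m/s
Formula: Z = rho * c
Z = 2.02 * 578.4
Z = 1168.37

1168.37 rayl


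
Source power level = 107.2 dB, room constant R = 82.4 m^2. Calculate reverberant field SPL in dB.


Given values:
  Lw = 107.2 dB, R = 82.4 m^2
Formula: SPL = Lw + 10 * log10(4 / R)
Compute 4 / R = 4 / 82.4 = 0.048544
Compute 10 * log10(0.048544) = -13.1386
SPL = 107.2 + (-13.1386) = 94.06

94.06 dB


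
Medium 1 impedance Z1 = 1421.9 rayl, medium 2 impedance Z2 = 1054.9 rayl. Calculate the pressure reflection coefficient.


Given values:
  Z1 = 1421.9 rayl, Z2 = 1054.9 rayl
Formula: R = (Z2 - Z1) / (Z2 + Z1)
Numerator: Z2 - Z1 = 1054.9 - 1421.9 = -367.0
Denominator: Z2 + Z1 = 1054.9 + 1421.9 = 2476.8
R = -367.0 / 2476.8 = -0.1482

-0.1482


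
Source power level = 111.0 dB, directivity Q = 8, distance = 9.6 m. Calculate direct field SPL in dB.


Given values:
  Lw = 111.0 dB, Q = 8, r = 9.6 m
Formula: SPL = Lw + 10 * log10(Q / (4 * pi * r^2))
Compute 4 * pi * r^2 = 4 * pi * 9.6^2 = 1158.1167
Compute Q / denom = 8 / 1158.1167 = 0.00690777
Compute 10 * log10(0.00690777) = -21.6066
SPL = 111.0 + (-21.6066) = 89.39

89.39 dB


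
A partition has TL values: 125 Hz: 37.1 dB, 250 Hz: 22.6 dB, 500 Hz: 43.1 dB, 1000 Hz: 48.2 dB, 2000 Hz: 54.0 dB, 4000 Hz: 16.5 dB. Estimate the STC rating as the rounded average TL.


Given TL values at each frequency:
  125 Hz: 37.1 dB
  250 Hz: 22.6 dB
  500 Hz: 43.1 dB
  1000 Hz: 48.2 dB
  2000 Hz: 54.0 dB
  4000 Hz: 16.5 dB
Formula: STC ~ round(average of TL values)
Sum = 37.1 + 22.6 + 43.1 + 48.2 + 54.0 + 16.5 = 221.5
Average = 221.5 / 6 = 36.92
Rounded: 37

37


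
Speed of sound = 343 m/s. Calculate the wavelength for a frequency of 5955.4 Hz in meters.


Given values:
  c = 343 m/s, f = 5955.4 Hz
Formula: lambda = c / f
lambda = 343 / 5955.4
lambda = 0.0576

0.0576 m


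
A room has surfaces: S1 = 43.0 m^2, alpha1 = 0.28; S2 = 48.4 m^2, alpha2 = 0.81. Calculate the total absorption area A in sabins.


Given surfaces:
  Surface 1: 43.0 * 0.28 = 12.04
  Surface 2: 48.4 * 0.81 = 39.204
Formula: A = sum(Si * alpha_i)
A = 12.04 + 39.204
A = 51.24

51.24 sabins


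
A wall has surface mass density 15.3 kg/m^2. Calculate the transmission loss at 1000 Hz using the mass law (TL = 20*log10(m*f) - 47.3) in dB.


Given values:
  m = 15.3 kg/m^2, f = 1000 Hz
Formula: TL = 20 * log10(m * f) - 47.3
Compute m * f = 15.3 * 1000 = 15300.0
Compute log10(15300.0) = 4.184691
Compute 20 * 4.184691 = 83.6938
TL = 83.6938 - 47.3 = 36.39

36.39 dB


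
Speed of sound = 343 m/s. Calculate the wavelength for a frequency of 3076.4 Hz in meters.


Given values:
  c = 343 m/s, f = 3076.4 Hz
Formula: lambda = c / f
lambda = 343 / 3076.4
lambda = 0.1115

0.1115 m


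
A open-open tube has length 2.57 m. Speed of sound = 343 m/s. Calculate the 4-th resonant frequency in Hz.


Given values:
  Tube type: open-open, L = 2.57 m, c = 343 m/s, n = 4
Formula: f_n = n * c / (2 * L)
Compute 2 * L = 2 * 2.57 = 5.14
f = 4 * 343 / 5.14
f = 266.93

266.93 Hz


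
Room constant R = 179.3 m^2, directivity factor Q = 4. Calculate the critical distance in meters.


Given values:
  R = 179.3 m^2, Q = 4
Formula: d_c = 0.141 * sqrt(Q * R)
Compute Q * R = 4 * 179.3 = 717.2
Compute sqrt(717.2) = 26.7806
d_c = 0.141 * 26.7806 = 3.776

3.776 m


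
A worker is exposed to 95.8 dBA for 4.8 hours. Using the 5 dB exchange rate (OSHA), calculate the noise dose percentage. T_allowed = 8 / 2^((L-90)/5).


Given values:
  L = 95.8 dBA, T = 4.8 hours
Formula: T_allowed = 8 / 2^((L - 90) / 5)
Compute exponent: (95.8 - 90) / 5 = 1.16
Compute 2^(1.16) = 2.234574
T_allowed = 8 / 2.234574 = 3.580101 hours
Dose = (T / T_allowed) * 100
Dose = (4.8 / 3.580101) * 100 = 134.07

134.07 %


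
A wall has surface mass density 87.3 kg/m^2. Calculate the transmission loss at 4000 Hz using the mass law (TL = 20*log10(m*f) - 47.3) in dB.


Given values:
  m = 87.3 kg/m^2, f = 4000 Hz
Formula: TL = 20 * log10(m * f) - 47.3
Compute m * f = 87.3 * 4000 = 349200.0
Compute log10(349200.0) = 5.543074
Compute 20 * 5.543074 = 110.8615
TL = 110.8615 - 47.3 = 63.56

63.56 dB


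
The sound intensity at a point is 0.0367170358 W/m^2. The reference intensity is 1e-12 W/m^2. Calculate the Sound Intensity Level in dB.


Given values:
  I = 0.0367170358 W/m^2
  I_ref = 1e-12 W/m^2
Formula: SIL = 10 * log10(I / I_ref)
Compute ratio: I / I_ref = 36717035800
Compute log10: log10(36717035800) = 10.564868
Multiply: SIL = 10 * 10.564868 = 105.65

105.65 dB


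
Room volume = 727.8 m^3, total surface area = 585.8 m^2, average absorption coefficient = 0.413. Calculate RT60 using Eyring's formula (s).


Given values:
  V = 727.8 m^3, S = 585.8 m^2, alpha = 0.413
Formula: RT60 = 0.161 * V / (-S * ln(1 - alpha))
Compute ln(1 - 0.413) = ln(0.587) = -0.53273
Denominator: -585.8 * -0.53273 = 312.0732
Numerator: 0.161 * 727.8 = 117.1758
RT60 = 117.1758 / 312.0732 = 0.375

0.375 s


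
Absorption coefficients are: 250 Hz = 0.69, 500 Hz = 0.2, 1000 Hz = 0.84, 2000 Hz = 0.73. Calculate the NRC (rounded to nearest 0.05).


Given values:
  a_250 = 0.69, a_500 = 0.2
  a_1000 = 0.84, a_2000 = 0.73
Formula: NRC = (a250 + a500 + a1000 + a2000) / 4
Sum = 0.69 + 0.2 + 0.84 + 0.73 = 2.46
NRC = 2.46 / 4 = 0.615
Rounded to nearest 0.05: 0.6

0.6


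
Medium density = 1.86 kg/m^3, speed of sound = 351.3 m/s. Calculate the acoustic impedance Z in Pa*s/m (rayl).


Given values:
  rho = 1.86 kg/m^3
  c = 351.3 m/s
Formula: Z = rho * c
Z = 1.86 * 351.3
Z = 653.42

653.42 rayl


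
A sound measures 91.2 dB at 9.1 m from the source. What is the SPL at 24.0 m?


Given values:
  SPL1 = 91.2 dB, r1 = 9.1 m, r2 = 24.0 m
Formula: SPL2 = SPL1 - 20 * log10(r2 / r1)
Compute ratio: r2 / r1 = 24.0 / 9.1 = 2.6374
Compute log10: log10(2.6374) = 0.421176
Compute drop: 20 * 0.421176 = 8.4235
SPL2 = 91.2 - 8.4235 = 82.78

82.78 dB


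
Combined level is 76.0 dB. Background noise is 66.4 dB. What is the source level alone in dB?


Given values:
  L_total = 76.0 dB, L_bg = 66.4 dB
Formula: L_source = 10 * log10(10^(L_total/10) - 10^(L_bg/10))
Convert to linear:
  10^(76.0/10) = 39810717.0553
  10^(66.4/10) = 4365158.3224
Difference: 39810717.0553 - 4365158.3224 = 35445558.7329
L_source = 10 * log10(35445558.7329) = 75.5

75.5 dB


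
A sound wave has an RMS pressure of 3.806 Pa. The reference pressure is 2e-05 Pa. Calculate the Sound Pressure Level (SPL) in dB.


Given values:
  p = 3.806 Pa
  p_ref = 2e-05 Pa
Formula: SPL = 20 * log10(p / p_ref)
Compute ratio: p / p_ref = 3.806 / 2e-05 = 190300
Compute log10: log10(190300) = 5.279439
Multiply: SPL = 20 * 5.279439 = 105.59

105.59 dB


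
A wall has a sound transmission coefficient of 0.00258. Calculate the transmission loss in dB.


Given values:
  tau = 0.00258
Formula: TL = 10 * log10(1 / tau)
Compute 1 / tau = 1 / 0.00258 = 387.5969
Compute log10(387.5969) = 2.58838
TL = 10 * 2.58838 = 25.88

25.88 dB


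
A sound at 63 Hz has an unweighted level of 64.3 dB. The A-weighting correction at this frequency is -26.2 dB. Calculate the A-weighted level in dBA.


Given values:
  SPL = 64.3 dB
  A-weighting at 63 Hz = -26.2 dB
Formula: L_A = SPL + A_weight
L_A = 64.3 + (-26.2)
L_A = 38.1

38.1 dBA


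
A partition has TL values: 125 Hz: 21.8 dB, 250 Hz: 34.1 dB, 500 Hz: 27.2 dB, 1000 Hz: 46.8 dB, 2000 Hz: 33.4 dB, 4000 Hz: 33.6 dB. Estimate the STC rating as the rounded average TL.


Given TL values at each frequency:
  125 Hz: 21.8 dB
  250 Hz: 34.1 dB
  500 Hz: 27.2 dB
  1000 Hz: 46.8 dB
  2000 Hz: 33.4 dB
  4000 Hz: 33.6 dB
Formula: STC ~ round(average of TL values)
Sum = 21.8 + 34.1 + 27.2 + 46.8 + 33.4 + 33.6 = 196.9
Average = 196.9 / 6 = 32.82
Rounded: 33

33


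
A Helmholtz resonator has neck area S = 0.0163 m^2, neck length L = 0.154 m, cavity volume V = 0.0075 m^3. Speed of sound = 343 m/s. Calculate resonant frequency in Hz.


Given values:
  S = 0.0163 m^2, L = 0.154 m, V = 0.0075 m^3, c = 343 m/s
Formula: f = (c / (2*pi)) * sqrt(S / (V * L))
Compute V * L = 0.0075 * 0.154 = 0.001155
Compute S / (V * L) = 0.0163 / 0.001155 = 14.1126
Compute sqrt(14.1126) = 3.756674
Compute c / (2*pi) = 343 / 6.283185 = 54.590148
f = 54.590148 * 3.756674 = 205.08

205.08 Hz


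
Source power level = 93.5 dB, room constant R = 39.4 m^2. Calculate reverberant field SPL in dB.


Given values:
  Lw = 93.5 dB, R = 39.4 m^2
Formula: SPL = Lw + 10 * log10(4 / R)
Compute 4 / R = 4 / 39.4 = 0.101523
Compute 10 * log10(0.101523) = -9.9344
SPL = 93.5 + (-9.9344) = 83.57

83.57 dB


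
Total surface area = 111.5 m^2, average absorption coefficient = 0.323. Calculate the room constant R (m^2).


Given values:
  S = 111.5 m^2, alpha = 0.323
Formula: R = S * alpha / (1 - alpha)
Numerator: 111.5 * 0.323 = 36.0145
Denominator: 1 - 0.323 = 0.677
R = 36.0145 / 0.677 = 53.2

53.2 m^2


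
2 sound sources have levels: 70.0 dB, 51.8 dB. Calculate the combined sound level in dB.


Formula: L_total = 10 * log10( sum(10^(Li/10)) )
  Source 1: 10^(70.0/10) = 10000000.0
  Source 2: 10^(51.8/10) = 151356.1248
Sum of linear values = 10151356.1248
L_total = 10 * log10(10151356.1248) = 70.07

70.07 dB


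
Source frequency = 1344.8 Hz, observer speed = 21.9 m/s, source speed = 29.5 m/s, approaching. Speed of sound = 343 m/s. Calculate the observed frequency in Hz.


Given values:
  f_s = 1344.8 Hz, v_o = 21.9 m/s, v_s = 29.5 m/s
  Direction: approaching
Formula: f_o = f_s * (c + v_o) / (c - v_s)
Numerator: c + v_o = 343 + 21.9 = 364.9
Denominator: c - v_s = 343 - 29.5 = 313.5
f_o = 1344.8 * 364.9 / 313.5 = 1565.29

1565.29 Hz


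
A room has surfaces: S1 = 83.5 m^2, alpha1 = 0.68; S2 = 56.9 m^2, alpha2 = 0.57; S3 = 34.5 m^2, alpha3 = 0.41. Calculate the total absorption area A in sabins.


Given surfaces:
  Surface 1: 83.5 * 0.68 = 56.78
  Surface 2: 56.9 * 0.57 = 32.433
  Surface 3: 34.5 * 0.41 = 14.145
Formula: A = sum(Si * alpha_i)
A = 56.78 + 32.433 + 14.145
A = 103.36

103.36 sabins


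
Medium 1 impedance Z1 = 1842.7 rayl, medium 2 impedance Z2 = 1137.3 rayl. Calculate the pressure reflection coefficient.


Given values:
  Z1 = 1842.7 rayl, Z2 = 1137.3 rayl
Formula: R = (Z2 - Z1) / (Z2 + Z1)
Numerator: Z2 - Z1 = 1137.3 - 1842.7 = -705.4
Denominator: Z2 + Z1 = 1137.3 + 1842.7 = 2980.0
R = -705.4 / 2980.0 = -0.2367

-0.2367


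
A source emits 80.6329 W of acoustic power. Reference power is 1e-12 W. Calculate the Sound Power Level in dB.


Given values:
  W = 80.6329 W
  W_ref = 1e-12 W
Formula: SWL = 10 * log10(W / W_ref)
Compute ratio: W / W_ref = 80632900000000
Compute log10: log10(80632900000000) = 13.906512
Multiply: SWL = 10 * 13.906512 = 139.07

139.07 dB


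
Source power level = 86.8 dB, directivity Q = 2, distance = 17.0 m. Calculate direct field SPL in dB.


Given values:
  Lw = 86.8 dB, Q = 2, r = 17.0 m
Formula: SPL = Lw + 10 * log10(Q / (4 * pi * r^2))
Compute 4 * pi * r^2 = 4 * pi * 17.0^2 = 3631.6811
Compute Q / denom = 2 / 3631.6811 = 0.00055071
Compute 10 * log10(0.00055071) = -32.5908
SPL = 86.8 + (-32.5908) = 54.21

54.21 dB


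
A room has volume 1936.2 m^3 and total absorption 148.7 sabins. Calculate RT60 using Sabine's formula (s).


Given values:
  V = 1936.2 m^3
  A = 148.7 sabins
Formula: RT60 = 0.161 * V / A
Numerator: 0.161 * 1936.2 = 311.7282
RT60 = 311.7282 / 148.7 = 2.096

2.096 s


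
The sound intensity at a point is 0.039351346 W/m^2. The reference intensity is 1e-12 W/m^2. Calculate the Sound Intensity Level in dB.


Given values:
  I = 0.039351346 W/m^2
  I_ref = 1e-12 W/m^2
Formula: SIL = 10 * log10(I / I_ref)
Compute ratio: I / I_ref = 39351346000
Compute log10: log10(39351346000) = 10.59496
Multiply: SIL = 10 * 10.59496 = 105.95

105.95 dB


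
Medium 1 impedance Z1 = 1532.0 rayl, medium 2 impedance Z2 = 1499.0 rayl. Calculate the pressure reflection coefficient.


Given values:
  Z1 = 1532.0 rayl, Z2 = 1499.0 rayl
Formula: R = (Z2 - Z1) / (Z2 + Z1)
Numerator: Z2 - Z1 = 1499.0 - 1532.0 = -33.0
Denominator: Z2 + Z1 = 1499.0 + 1532.0 = 3031.0
R = -33.0 / 3031.0 = -0.0109

-0.0109


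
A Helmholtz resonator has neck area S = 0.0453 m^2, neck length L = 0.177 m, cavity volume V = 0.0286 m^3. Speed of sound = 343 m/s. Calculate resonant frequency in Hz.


Given values:
  S = 0.0453 m^2, L = 0.177 m, V = 0.0286 m^3, c = 343 m/s
Formula: f = (c / (2*pi)) * sqrt(S / (V * L))
Compute V * L = 0.0286 * 0.177 = 0.0050622
Compute S / (V * L) = 0.0453 / 0.0050622 = 8.9487
Compute sqrt(8.9487) = 2.991438
Compute c / (2*pi) = 343 / 6.283185 = 54.590148
f = 54.590148 * 2.991438 = 163.3

163.3 Hz


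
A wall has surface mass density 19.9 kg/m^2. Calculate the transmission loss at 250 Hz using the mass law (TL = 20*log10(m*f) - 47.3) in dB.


Given values:
  m = 19.9 kg/m^2, f = 250 Hz
Formula: TL = 20 * log10(m * f) - 47.3
Compute m * f = 19.9 * 250 = 4975.0
Compute log10(4975.0) = 3.696793
Compute 20 * 3.696793 = 73.9359
TL = 73.9359 - 47.3 = 26.64

26.64 dB


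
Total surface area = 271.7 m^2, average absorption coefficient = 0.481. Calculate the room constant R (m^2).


Given values:
  S = 271.7 m^2, alpha = 0.481
Formula: R = S * alpha / (1 - alpha)
Numerator: 271.7 * 0.481 = 130.6877
Denominator: 1 - 0.481 = 0.519
R = 130.6877 / 0.519 = 251.81

251.81 m^2


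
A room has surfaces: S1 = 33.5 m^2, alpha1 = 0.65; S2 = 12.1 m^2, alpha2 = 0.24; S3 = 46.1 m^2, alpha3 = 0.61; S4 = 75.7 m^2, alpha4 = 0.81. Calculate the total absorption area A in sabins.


Given surfaces:
  Surface 1: 33.5 * 0.65 = 21.775
  Surface 2: 12.1 * 0.24 = 2.904
  Surface 3: 46.1 * 0.61 = 28.121
  Surface 4: 75.7 * 0.81 = 61.317
Formula: A = sum(Si * alpha_i)
A = 21.775 + 2.904 + 28.121 + 61.317
A = 114.12

114.12 sabins


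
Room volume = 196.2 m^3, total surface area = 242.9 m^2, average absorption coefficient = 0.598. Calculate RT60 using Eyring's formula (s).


Given values:
  V = 196.2 m^3, S = 242.9 m^2, alpha = 0.598
Formula: RT60 = 0.161 * V / (-S * ln(1 - alpha))
Compute ln(1 - 0.598) = ln(0.402) = -0.911303
Denominator: -242.9 * -0.911303 = 221.3555
Numerator: 0.161 * 196.2 = 31.5882
RT60 = 31.5882 / 221.3555 = 0.143

0.143 s


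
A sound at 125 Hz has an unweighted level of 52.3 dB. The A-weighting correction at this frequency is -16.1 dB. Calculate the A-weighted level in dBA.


Given values:
  SPL = 52.3 dB
  A-weighting at 125 Hz = -16.1 dB
Formula: L_A = SPL + A_weight
L_A = 52.3 + (-16.1)
L_A = 36.2

36.2 dBA


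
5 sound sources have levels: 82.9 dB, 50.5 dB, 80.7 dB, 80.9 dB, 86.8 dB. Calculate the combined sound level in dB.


Formula: L_total = 10 * log10( sum(10^(Li/10)) )
  Source 1: 10^(82.9/10) = 194984459.9758
  Source 2: 10^(50.5/10) = 112201.8454
  Source 3: 10^(80.7/10) = 117489755.494
  Source 4: 10^(80.9/10) = 123026877.0812
  Source 5: 10^(86.8/10) = 478630092.3226
Sum of linear values = 914243386.719
L_total = 10 * log10(914243386.719) = 89.61

89.61 dB


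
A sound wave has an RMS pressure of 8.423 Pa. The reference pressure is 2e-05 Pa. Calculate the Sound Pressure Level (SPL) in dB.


Given values:
  p = 8.423 Pa
  p_ref = 2e-05 Pa
Formula: SPL = 20 * log10(p / p_ref)
Compute ratio: p / p_ref = 8.423 / 2e-05 = 421150
Compute log10: log10(421150) = 5.624437
Multiply: SPL = 20 * 5.624437 = 112.49

112.49 dB


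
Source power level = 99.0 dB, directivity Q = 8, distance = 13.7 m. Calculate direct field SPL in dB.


Given values:
  Lw = 99.0 dB, Q = 8, r = 13.7 m
Formula: SPL = Lw + 10 * log10(Q / (4 * pi * r^2))
Compute 4 * pi * r^2 = 4 * pi * 13.7^2 = 2358.5821
Compute Q / denom = 8 / 2358.5821 = 0.00339187
Compute 10 * log10(0.00339187) = -24.6956
SPL = 99.0 + (-24.6956) = 74.3

74.3 dB


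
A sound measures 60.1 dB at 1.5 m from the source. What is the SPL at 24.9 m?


Given values:
  SPL1 = 60.1 dB, r1 = 1.5 m, r2 = 24.9 m
Formula: SPL2 = SPL1 - 20 * log10(r2 / r1)
Compute ratio: r2 / r1 = 24.9 / 1.5 = 16.6
Compute log10: log10(16.6) = 1.220108
Compute drop: 20 * 1.220108 = 24.4022
SPL2 = 60.1 - 24.4022 = 35.7

35.7 dB


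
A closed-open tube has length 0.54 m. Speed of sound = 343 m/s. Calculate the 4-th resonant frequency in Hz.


Given values:
  Tube type: closed-open, L = 0.54 m, c = 343 m/s, n = 4
Formula: f_n = (2n - 1) * c / (4 * L)
Compute 2n - 1 = 2*4 - 1 = 7
Compute 4 * L = 4 * 0.54 = 2.16
f = 7 * 343 / 2.16
f = 1111.57

1111.57 Hz


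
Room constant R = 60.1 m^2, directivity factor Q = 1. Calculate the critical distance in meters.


Given values:
  R = 60.1 m^2, Q = 1
Formula: d_c = 0.141 * sqrt(Q * R)
Compute Q * R = 1 * 60.1 = 60.1
Compute sqrt(60.1) = 7.7524
d_c = 0.141 * 7.7524 = 1.093

1.093 m


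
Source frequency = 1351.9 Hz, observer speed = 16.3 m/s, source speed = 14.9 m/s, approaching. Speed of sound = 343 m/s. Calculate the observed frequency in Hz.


Given values:
  f_s = 1351.9 Hz, v_o = 16.3 m/s, v_s = 14.9 m/s
  Direction: approaching
Formula: f_o = f_s * (c + v_o) / (c - v_s)
Numerator: c + v_o = 343 + 16.3 = 359.3
Denominator: c - v_s = 343 - 14.9 = 328.1
f_o = 1351.9 * 359.3 / 328.1 = 1480.46

1480.46 Hz


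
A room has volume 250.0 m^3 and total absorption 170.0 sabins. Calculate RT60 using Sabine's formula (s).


Given values:
  V = 250.0 m^3
  A = 170.0 sabins
Formula: RT60 = 0.161 * V / A
Numerator: 0.161 * 250.0 = 40.25
RT60 = 40.25 / 170.0 = 0.237

0.237 s


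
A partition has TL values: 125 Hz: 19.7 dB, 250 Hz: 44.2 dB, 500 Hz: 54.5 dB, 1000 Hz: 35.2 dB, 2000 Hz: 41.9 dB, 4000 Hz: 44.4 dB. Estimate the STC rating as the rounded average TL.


Given TL values at each frequency:
  125 Hz: 19.7 dB
  250 Hz: 44.2 dB
  500 Hz: 54.5 dB
  1000 Hz: 35.2 dB
  2000 Hz: 41.9 dB
  4000 Hz: 44.4 dB
Formula: STC ~ round(average of TL values)
Sum = 19.7 + 44.2 + 54.5 + 35.2 + 41.9 + 44.4 = 239.9
Average = 239.9 / 6 = 39.98
Rounded: 40

40


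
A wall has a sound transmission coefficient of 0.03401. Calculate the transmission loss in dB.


Given values:
  tau = 0.03401
Formula: TL = 10 * log10(1 / tau)
Compute 1 / tau = 1 / 0.03401 = 29.4031
Compute log10(29.4031) = 1.468393
TL = 10 * 1.468393 = 14.68

14.68 dB


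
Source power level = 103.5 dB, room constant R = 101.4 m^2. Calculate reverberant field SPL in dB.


Given values:
  Lw = 103.5 dB, R = 101.4 m^2
Formula: SPL = Lw + 10 * log10(4 / R)
Compute 4 / R = 4 / 101.4 = 0.039448
Compute 10 * log10(0.039448) = -14.0398
SPL = 103.5 + (-14.0398) = 89.46

89.46 dB


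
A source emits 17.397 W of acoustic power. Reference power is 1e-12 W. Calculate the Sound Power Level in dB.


Given values:
  W = 17.397 W
  W_ref = 1e-12 W
Formula: SWL = 10 * log10(W / W_ref)
Compute ratio: W / W_ref = 17397000000000
Compute log10: log10(17397000000000) = 13.240474
Multiply: SWL = 10 * 13.240474 = 132.4

132.4 dB


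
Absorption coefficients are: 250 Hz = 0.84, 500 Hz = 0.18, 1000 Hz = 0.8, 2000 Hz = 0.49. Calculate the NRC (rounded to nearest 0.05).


Given values:
  a_250 = 0.84, a_500 = 0.18
  a_1000 = 0.8, a_2000 = 0.49
Formula: NRC = (a250 + a500 + a1000 + a2000) / 4
Sum = 0.84 + 0.18 + 0.8 + 0.49 = 2.31
NRC = 2.31 / 4 = 0.5775
Rounded to nearest 0.05: 0.6

0.6


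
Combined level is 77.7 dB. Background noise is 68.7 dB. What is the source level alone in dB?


Given values:
  L_total = 77.7 dB, L_bg = 68.7 dB
Formula: L_source = 10 * log10(10^(L_total/10) - 10^(L_bg/10))
Convert to linear:
  10^(77.7/10) = 58884365.5356
  10^(68.7/10) = 7413102.413
Difference: 58884365.5356 - 7413102.413 = 51471263.1226
L_source = 10 * log10(51471263.1226) = 77.12

77.12 dB


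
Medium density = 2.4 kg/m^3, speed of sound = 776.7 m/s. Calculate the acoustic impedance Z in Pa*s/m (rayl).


Given values:
  rho = 2.4 kg/m^3
  c = 776.7 m/s
Formula: Z = rho * c
Z = 2.4 * 776.7
Z = 1864.08

1864.08 rayl


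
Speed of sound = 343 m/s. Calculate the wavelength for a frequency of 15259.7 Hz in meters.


Given values:
  c = 343 m/s, f = 15259.7 Hz
Formula: lambda = c / f
lambda = 343 / 15259.7
lambda = 0.0225

0.0225 m


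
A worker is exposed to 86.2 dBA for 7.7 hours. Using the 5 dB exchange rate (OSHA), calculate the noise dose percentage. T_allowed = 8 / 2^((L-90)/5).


Given values:
  L = 86.2 dBA, T = 7.7 hours
Formula: T_allowed = 8 / 2^((L - 90) / 5)
Compute exponent: (86.2 - 90) / 5 = -0.76
Compute 2^(-0.76) = 0.590496
T_allowed = 8 / 0.590496 = 13.547933 hours
Dose = (T / T_allowed) * 100
Dose = (7.7 / 13.547933) * 100 = 56.84

56.84 %


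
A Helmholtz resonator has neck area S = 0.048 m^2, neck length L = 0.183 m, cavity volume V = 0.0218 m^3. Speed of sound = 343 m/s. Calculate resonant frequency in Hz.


Given values:
  S = 0.048 m^2, L = 0.183 m, V = 0.0218 m^3, c = 343 m/s
Formula: f = (c / (2*pi)) * sqrt(S / (V * L))
Compute V * L = 0.0218 * 0.183 = 0.0039894
Compute S / (V * L) = 0.048 / 0.0039894 = 12.0319
Compute sqrt(12.0319) = 3.468703
Compute c / (2*pi) = 343 / 6.283185 = 54.590148
f = 54.590148 * 3.468703 = 189.36

189.36 Hz


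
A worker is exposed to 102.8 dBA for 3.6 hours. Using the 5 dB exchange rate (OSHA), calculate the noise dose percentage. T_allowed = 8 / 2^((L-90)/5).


Given values:
  L = 102.8 dBA, T = 3.6 hours
Formula: T_allowed = 8 / 2^((L - 90) / 5)
Compute exponent: (102.8 - 90) / 5 = 2.56
Compute 2^(2.56) = 5.897077
T_allowed = 8 / 5.897077 = 1.356604 hours
Dose = (T / T_allowed) * 100
Dose = (3.6 / 1.356604) * 100 = 265.37

265.37 %


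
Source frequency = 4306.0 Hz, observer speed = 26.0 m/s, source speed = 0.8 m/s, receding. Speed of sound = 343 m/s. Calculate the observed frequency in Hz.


Given values:
  f_s = 4306.0 Hz, v_o = 26.0 m/s, v_s = 0.8 m/s
  Direction: receding
Formula: f_o = f_s * (c - v_o) / (c + v_s)
Numerator: c - v_o = 343 - 26.0 = 317.0
Denominator: c + v_s = 343 + 0.8 = 343.8
f_o = 4306.0 * 317.0 / 343.8 = 3970.34

3970.34 Hz


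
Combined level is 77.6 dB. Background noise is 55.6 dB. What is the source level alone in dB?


Given values:
  L_total = 77.6 dB, L_bg = 55.6 dB
Formula: L_source = 10 * log10(10^(L_total/10) - 10^(L_bg/10))
Convert to linear:
  10^(77.6/10) = 57543993.7337
  10^(55.6/10) = 363078.0548
Difference: 57543993.7337 - 363078.0548 = 57180915.6789
L_source = 10 * log10(57180915.6789) = 77.57

77.57 dB


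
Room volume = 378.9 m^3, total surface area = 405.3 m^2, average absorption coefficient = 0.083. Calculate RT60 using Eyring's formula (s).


Given values:
  V = 378.9 m^3, S = 405.3 m^2, alpha = 0.083
Formula: RT60 = 0.161 * V / (-S * ln(1 - alpha))
Compute ln(1 - 0.083) = ln(0.917) = -0.086648
Denominator: -405.3 * -0.086648 = 35.1184
Numerator: 0.161 * 378.9 = 61.0029
RT60 = 61.0029 / 35.1184 = 1.737

1.737 s


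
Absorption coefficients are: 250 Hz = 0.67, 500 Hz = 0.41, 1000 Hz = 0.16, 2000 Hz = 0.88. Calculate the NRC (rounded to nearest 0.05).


Given values:
  a_250 = 0.67, a_500 = 0.41
  a_1000 = 0.16, a_2000 = 0.88
Formula: NRC = (a250 + a500 + a1000 + a2000) / 4
Sum = 0.67 + 0.41 + 0.16 + 0.88 = 2.12
NRC = 2.12 / 4 = 0.53
Rounded to nearest 0.05: 0.55

0.55


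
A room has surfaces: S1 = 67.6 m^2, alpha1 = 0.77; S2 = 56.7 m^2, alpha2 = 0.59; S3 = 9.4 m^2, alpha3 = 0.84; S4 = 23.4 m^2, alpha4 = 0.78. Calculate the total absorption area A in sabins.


Given surfaces:
  Surface 1: 67.6 * 0.77 = 52.052
  Surface 2: 56.7 * 0.59 = 33.453
  Surface 3: 9.4 * 0.84 = 7.896
  Surface 4: 23.4 * 0.78 = 18.252
Formula: A = sum(Si * alpha_i)
A = 52.052 + 33.453 + 7.896 + 18.252
A = 111.65

111.65 sabins


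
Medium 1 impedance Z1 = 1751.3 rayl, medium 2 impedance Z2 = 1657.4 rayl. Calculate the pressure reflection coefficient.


Given values:
  Z1 = 1751.3 rayl, Z2 = 1657.4 rayl
Formula: R = (Z2 - Z1) / (Z2 + Z1)
Numerator: Z2 - Z1 = 1657.4 - 1751.3 = -93.9
Denominator: Z2 + Z1 = 1657.4 + 1751.3 = 3408.7
R = -93.9 / 3408.7 = -0.0275

-0.0275


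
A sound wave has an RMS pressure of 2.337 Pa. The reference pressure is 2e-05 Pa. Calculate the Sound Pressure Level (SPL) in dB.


Given values:
  p = 2.337 Pa
  p_ref = 2e-05 Pa
Formula: SPL = 20 * log10(p / p_ref)
Compute ratio: p / p_ref = 2.337 / 2e-05 = 116850
Compute log10: log10(116850) = 5.067629
Multiply: SPL = 20 * 5.067629 = 101.35

101.35 dB


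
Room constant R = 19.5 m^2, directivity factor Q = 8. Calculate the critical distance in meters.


Given values:
  R = 19.5 m^2, Q = 8
Formula: d_c = 0.141 * sqrt(Q * R)
Compute Q * R = 8 * 19.5 = 156.0
Compute sqrt(156.0) = 12.49
d_c = 0.141 * 12.49 = 1.761

1.761 m


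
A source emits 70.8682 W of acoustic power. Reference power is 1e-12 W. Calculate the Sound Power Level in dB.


Given values:
  W = 70.8682 W
  W_ref = 1e-12 W
Formula: SWL = 10 * log10(W / W_ref)
Compute ratio: W / W_ref = 70868200000000
Compute log10: log10(70868200000000) = 13.850451
Multiply: SWL = 10 * 13.850451 = 138.5

138.5 dB


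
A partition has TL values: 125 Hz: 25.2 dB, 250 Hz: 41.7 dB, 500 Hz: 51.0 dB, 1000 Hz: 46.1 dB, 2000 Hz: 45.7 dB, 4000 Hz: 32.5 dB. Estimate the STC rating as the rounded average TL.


Given TL values at each frequency:
  125 Hz: 25.2 dB
  250 Hz: 41.7 dB
  500 Hz: 51.0 dB
  1000 Hz: 46.1 dB
  2000 Hz: 45.7 dB
  4000 Hz: 32.5 dB
Formula: STC ~ round(average of TL values)
Sum = 25.2 + 41.7 + 51.0 + 46.1 + 45.7 + 32.5 = 242.2
Average = 242.2 / 6 = 40.37
Rounded: 40

40


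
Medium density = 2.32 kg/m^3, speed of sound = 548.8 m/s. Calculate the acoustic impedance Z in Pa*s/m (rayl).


Given values:
  rho = 2.32 kg/m^3
  c = 548.8 m/s
Formula: Z = rho * c
Z = 2.32 * 548.8
Z = 1273.22

1273.22 rayl


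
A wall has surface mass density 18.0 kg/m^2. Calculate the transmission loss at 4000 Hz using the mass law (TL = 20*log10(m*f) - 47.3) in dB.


Given values:
  m = 18.0 kg/m^2, f = 4000 Hz
Formula: TL = 20 * log10(m * f) - 47.3
Compute m * f = 18.0 * 4000 = 72000.0
Compute log10(72000.0) = 4.857332
Compute 20 * 4.857332 = 97.1466
TL = 97.1466 - 47.3 = 49.85

49.85 dB


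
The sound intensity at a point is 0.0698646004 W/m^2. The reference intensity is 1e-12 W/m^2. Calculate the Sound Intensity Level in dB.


Given values:
  I = 0.0698646004 W/m^2
  I_ref = 1e-12 W/m^2
Formula: SIL = 10 * log10(I / I_ref)
Compute ratio: I / I_ref = 69864600400
Compute log10: log10(69864600400) = 10.844257
Multiply: SIL = 10 * 10.844257 = 108.44

108.44 dB


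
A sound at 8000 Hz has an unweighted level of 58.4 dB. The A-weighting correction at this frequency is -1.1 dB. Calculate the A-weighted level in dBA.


Given values:
  SPL = 58.4 dB
  A-weighting at 8000 Hz = -1.1 dB
Formula: L_A = SPL + A_weight
L_A = 58.4 + (-1.1)
L_A = 57.3

57.3 dBA


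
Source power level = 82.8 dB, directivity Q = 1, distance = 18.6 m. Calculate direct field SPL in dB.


Given values:
  Lw = 82.8 dB, Q = 1, r = 18.6 m
Formula: SPL = Lw + 10 * log10(Q / (4 * pi * r^2))
Compute 4 * pi * r^2 = 4 * pi * 18.6^2 = 4347.4616
Compute Q / denom = 1 / 4347.4616 = 0.00023002
Compute 10 * log10(0.00023002) = -36.3823
SPL = 82.8 + (-36.3823) = 46.42

46.42 dB


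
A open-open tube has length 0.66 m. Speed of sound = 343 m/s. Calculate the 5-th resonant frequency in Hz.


Given values:
  Tube type: open-open, L = 0.66 m, c = 343 m/s, n = 5
Formula: f_n = n * c / (2 * L)
Compute 2 * L = 2 * 0.66 = 1.32
f = 5 * 343 / 1.32
f = 1299.24

1299.24 Hz


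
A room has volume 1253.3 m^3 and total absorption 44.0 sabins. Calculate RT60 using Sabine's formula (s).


Given values:
  V = 1253.3 m^3
  A = 44.0 sabins
Formula: RT60 = 0.161 * V / A
Numerator: 0.161 * 1253.3 = 201.7813
RT60 = 201.7813 / 44.0 = 4.586

4.586 s


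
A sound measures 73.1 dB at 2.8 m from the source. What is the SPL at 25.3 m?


Given values:
  SPL1 = 73.1 dB, r1 = 2.8 m, r2 = 25.3 m
Formula: SPL2 = SPL1 - 20 * log10(r2 / r1)
Compute ratio: r2 / r1 = 25.3 / 2.8 = 9.0357
Compute log10: log10(9.0357) = 0.955962
Compute drop: 20 * 0.955962 = 19.1192
SPL2 = 73.1 - 19.1192 = 53.98

53.98 dB


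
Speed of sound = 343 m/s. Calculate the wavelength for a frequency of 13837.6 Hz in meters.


Given values:
  c = 343 m/s, f = 13837.6 Hz
Formula: lambda = c / f
lambda = 343 / 13837.6
lambda = 0.0248

0.0248 m


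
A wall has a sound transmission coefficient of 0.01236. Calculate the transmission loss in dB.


Given values:
  tau = 0.01236
Formula: TL = 10 * log10(1 / tau)
Compute 1 / tau = 1 / 0.01236 = 80.9061
Compute log10(80.9061) = 1.907981
TL = 10 * 1.907981 = 19.08

19.08 dB


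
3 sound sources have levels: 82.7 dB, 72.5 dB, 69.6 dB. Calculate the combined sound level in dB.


Formula: L_total = 10 * log10( sum(10^(Li/10)) )
  Source 1: 10^(82.7/10) = 186208713.6663
  Source 2: 10^(72.5/10) = 17782794.1004
  Source 3: 10^(69.6/10) = 9120108.3936
Sum of linear values = 213111616.1603
L_total = 10 * log10(213111616.1603) = 83.29

83.29 dB


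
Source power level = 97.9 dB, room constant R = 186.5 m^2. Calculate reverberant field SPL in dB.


Given values:
  Lw = 97.9 dB, R = 186.5 m^2
Formula: SPL = Lw + 10 * log10(4 / R)
Compute 4 / R = 4 / 186.5 = 0.021448
Compute 10 * log10(0.021448) = -16.6861
SPL = 97.9 + (-16.6861) = 81.21

81.21 dB


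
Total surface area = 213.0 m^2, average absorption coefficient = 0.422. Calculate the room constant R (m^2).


Given values:
  S = 213.0 m^2, alpha = 0.422
Formula: R = S * alpha / (1 - alpha)
Numerator: 213.0 * 0.422 = 89.886
Denominator: 1 - 0.422 = 0.578
R = 89.886 / 0.578 = 155.51

155.51 m^2


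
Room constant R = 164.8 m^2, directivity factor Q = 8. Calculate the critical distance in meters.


Given values:
  R = 164.8 m^2, Q = 8
Formula: d_c = 0.141 * sqrt(Q * R)
Compute Q * R = 8 * 164.8 = 1318.4
Compute sqrt(1318.4) = 36.3098
d_c = 0.141 * 36.3098 = 5.12

5.12 m


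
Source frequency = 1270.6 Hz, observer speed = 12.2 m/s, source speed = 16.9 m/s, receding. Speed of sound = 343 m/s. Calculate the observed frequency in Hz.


Given values:
  f_s = 1270.6 Hz, v_o = 12.2 m/s, v_s = 16.9 m/s
  Direction: receding
Formula: f_o = f_s * (c - v_o) / (c + v_s)
Numerator: c - v_o = 343 - 12.2 = 330.8
Denominator: c + v_s = 343 + 16.9 = 359.9
f_o = 1270.6 * 330.8 / 359.9 = 1167.86

1167.86 Hz


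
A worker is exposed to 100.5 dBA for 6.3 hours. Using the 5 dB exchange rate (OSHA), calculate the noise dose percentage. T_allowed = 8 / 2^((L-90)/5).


Given values:
  L = 100.5 dBA, T = 6.3 hours
Formula: T_allowed = 8 / 2^((L - 90) / 5)
Compute exponent: (100.5 - 90) / 5 = 2.1
Compute 2^(2.1) = 4.287094
T_allowed = 8 / 4.287094 = 1.866066 hours
Dose = (T / T_allowed) * 100
Dose = (6.3 / 1.866066) * 100 = 337.61

337.61 %


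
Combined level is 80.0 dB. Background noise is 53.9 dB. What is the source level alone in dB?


Given values:
  L_total = 80.0 dB, L_bg = 53.9 dB
Formula: L_source = 10 * log10(10^(L_total/10) - 10^(L_bg/10))
Convert to linear:
  10^(80.0/10) = 100000000.0
  10^(53.9/10) = 245470.8916
Difference: 100000000.0 - 245470.8916 = 99754529.1084
L_source = 10 * log10(99754529.1084) = 79.99

79.99 dB


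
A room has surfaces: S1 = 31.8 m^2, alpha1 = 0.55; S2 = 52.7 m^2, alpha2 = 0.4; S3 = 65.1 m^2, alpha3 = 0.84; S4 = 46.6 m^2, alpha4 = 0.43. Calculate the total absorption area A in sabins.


Given surfaces:
  Surface 1: 31.8 * 0.55 = 17.49
  Surface 2: 52.7 * 0.4 = 21.08
  Surface 3: 65.1 * 0.84 = 54.684
  Surface 4: 46.6 * 0.43 = 20.038
Formula: A = sum(Si * alpha_i)
A = 17.49 + 21.08 + 54.684 + 20.038
A = 113.29

113.29 sabins


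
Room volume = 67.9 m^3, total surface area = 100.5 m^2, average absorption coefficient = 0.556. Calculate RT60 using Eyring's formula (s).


Given values:
  V = 67.9 m^3, S = 100.5 m^2, alpha = 0.556
Formula: RT60 = 0.161 * V / (-S * ln(1 - alpha))
Compute ln(1 - 0.556) = ln(0.444) = -0.811931
Denominator: -100.5 * -0.811931 = 81.5991
Numerator: 0.161 * 67.9 = 10.9319
RT60 = 10.9319 / 81.5991 = 0.134

0.134 s


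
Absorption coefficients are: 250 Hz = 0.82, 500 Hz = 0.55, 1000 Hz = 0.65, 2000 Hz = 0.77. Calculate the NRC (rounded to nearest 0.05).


Given values:
  a_250 = 0.82, a_500 = 0.55
  a_1000 = 0.65, a_2000 = 0.77
Formula: NRC = (a250 + a500 + a1000 + a2000) / 4
Sum = 0.82 + 0.55 + 0.65 + 0.77 = 2.79
NRC = 2.79 / 4 = 0.6975
Rounded to nearest 0.05: 0.7

0.7


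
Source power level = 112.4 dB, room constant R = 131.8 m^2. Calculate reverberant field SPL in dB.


Given values:
  Lw = 112.4 dB, R = 131.8 m^2
Formula: SPL = Lw + 10 * log10(4 / R)
Compute 4 / R = 4 / 131.8 = 0.030349
Compute 10 * log10(0.030349) = -15.1786
SPL = 112.4 + (-15.1786) = 97.22

97.22 dB


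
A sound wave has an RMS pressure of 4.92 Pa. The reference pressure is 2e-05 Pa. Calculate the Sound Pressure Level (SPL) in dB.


Given values:
  p = 4.92 Pa
  p_ref = 2e-05 Pa
Formula: SPL = 20 * log10(p / p_ref)
Compute ratio: p / p_ref = 4.92 / 2e-05 = 246000
Compute log10: log10(246000) = 5.390935
Multiply: SPL = 20 * 5.390935 = 107.82

107.82 dB


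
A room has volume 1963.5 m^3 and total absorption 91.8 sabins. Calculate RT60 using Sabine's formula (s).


Given values:
  V = 1963.5 m^3
  A = 91.8 sabins
Formula: RT60 = 0.161 * V / A
Numerator: 0.161 * 1963.5 = 316.1235
RT60 = 316.1235 / 91.8 = 3.444

3.444 s


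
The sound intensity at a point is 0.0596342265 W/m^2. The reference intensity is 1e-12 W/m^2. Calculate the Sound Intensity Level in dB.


Given values:
  I = 0.0596342265 W/m^2
  I_ref = 1e-12 W/m^2
Formula: SIL = 10 * log10(I / I_ref)
Compute ratio: I / I_ref = 59634226500
Compute log10: log10(59634226500) = 10.775496
Multiply: SIL = 10 * 10.775496 = 107.75

107.75 dB


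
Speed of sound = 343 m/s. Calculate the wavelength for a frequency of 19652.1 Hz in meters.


Given values:
  c = 343 m/s, f = 19652.1 Hz
Formula: lambda = c / f
lambda = 343 / 19652.1
lambda = 0.0175

0.0175 m


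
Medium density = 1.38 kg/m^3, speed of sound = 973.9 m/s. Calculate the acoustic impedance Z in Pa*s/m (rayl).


Given values:
  rho = 1.38 kg/m^3
  c = 973.9 m/s
Formula: Z = rho * c
Z = 1.38 * 973.9
Z = 1343.98

1343.98 rayl


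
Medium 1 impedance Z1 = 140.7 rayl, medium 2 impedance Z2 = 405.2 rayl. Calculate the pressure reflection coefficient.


Given values:
  Z1 = 140.7 rayl, Z2 = 405.2 rayl
Formula: R = (Z2 - Z1) / (Z2 + Z1)
Numerator: Z2 - Z1 = 405.2 - 140.7 = 264.5
Denominator: Z2 + Z1 = 405.2 + 140.7 = 545.9
R = 264.5 / 545.9 = 0.4845

0.4845


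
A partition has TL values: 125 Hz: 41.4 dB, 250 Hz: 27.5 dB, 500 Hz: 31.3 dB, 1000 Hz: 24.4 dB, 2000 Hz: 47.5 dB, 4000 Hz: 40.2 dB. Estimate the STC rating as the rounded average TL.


Given TL values at each frequency:
  125 Hz: 41.4 dB
  250 Hz: 27.5 dB
  500 Hz: 31.3 dB
  1000 Hz: 24.4 dB
  2000 Hz: 47.5 dB
  4000 Hz: 40.2 dB
Formula: STC ~ round(average of TL values)
Sum = 41.4 + 27.5 + 31.3 + 24.4 + 47.5 + 40.2 = 212.3
Average = 212.3 / 6 = 35.38
Rounded: 35

35


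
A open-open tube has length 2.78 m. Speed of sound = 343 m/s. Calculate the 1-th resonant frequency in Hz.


Given values:
  Tube type: open-open, L = 2.78 m, c = 343 m/s, n = 1
Formula: f_n = n * c / (2 * L)
Compute 2 * L = 2 * 2.78 = 5.56
f = 1 * 343 / 5.56
f = 61.69

61.69 Hz


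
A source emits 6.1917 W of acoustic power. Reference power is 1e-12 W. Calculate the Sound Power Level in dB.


Given values:
  W = 6.1917 W
  W_ref = 1e-12 W
Formula: SWL = 10 * log10(W / W_ref)
Compute ratio: W / W_ref = 6191700000000
Compute log10: log10(6191700000000) = 12.79181
Multiply: SWL = 10 * 12.79181 = 127.92

127.92 dB


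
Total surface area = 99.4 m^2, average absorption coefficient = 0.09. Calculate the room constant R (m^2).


Given values:
  S = 99.4 m^2, alpha = 0.09
Formula: R = S * alpha / (1 - alpha)
Numerator: 99.4 * 0.09 = 8.946
Denominator: 1 - 0.09 = 0.91
R = 8.946 / 0.91 = 9.83

9.83 m^2


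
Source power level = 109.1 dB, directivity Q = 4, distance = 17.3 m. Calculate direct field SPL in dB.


Given values:
  Lw = 109.1 dB, Q = 4, r = 17.3 m
Formula: SPL = Lw + 10 * log10(Q / (4 * pi * r^2))
Compute 4 * pi * r^2 = 4 * pi * 17.3^2 = 3760.9891
Compute Q / denom = 4 / 3760.9891 = 0.00106355
Compute 10 * log10(0.00106355) = -29.7324
SPL = 109.1 + (-29.7324) = 79.37

79.37 dB


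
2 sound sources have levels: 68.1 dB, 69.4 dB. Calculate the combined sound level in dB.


Formula: L_total = 10 * log10( sum(10^(Li/10)) )
  Source 1: 10^(68.1/10) = 6456542.2903
  Source 2: 10^(69.4/10) = 8709635.8996
Sum of linear values = 15166178.1899
L_total = 10 * log10(15166178.1899) = 71.81

71.81 dB


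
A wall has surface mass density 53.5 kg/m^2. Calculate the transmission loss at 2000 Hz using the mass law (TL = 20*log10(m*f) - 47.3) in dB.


Given values:
  m = 53.5 kg/m^2, f = 2000 Hz
Formula: TL = 20 * log10(m * f) - 47.3
Compute m * f = 53.5 * 2000 = 107000.0
Compute log10(107000.0) = 5.029384
Compute 20 * 5.029384 = 100.5877
TL = 100.5877 - 47.3 = 53.29

53.29 dB


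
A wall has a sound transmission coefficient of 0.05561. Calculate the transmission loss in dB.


Given values:
  tau = 0.05561
Formula: TL = 10 * log10(1 / tau)
Compute 1 / tau = 1 / 0.05561 = 17.9824
Compute log10(17.9824) = 1.254848
TL = 10 * 1.254848 = 12.55

12.55 dB


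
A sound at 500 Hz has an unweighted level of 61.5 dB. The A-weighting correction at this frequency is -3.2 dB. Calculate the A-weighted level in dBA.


Given values:
  SPL = 61.5 dB
  A-weighting at 500 Hz = -3.2 dB
Formula: L_A = SPL + A_weight
L_A = 61.5 + (-3.2)
L_A = 58.3

58.3 dBA


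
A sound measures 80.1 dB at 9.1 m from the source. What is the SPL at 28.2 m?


Given values:
  SPL1 = 80.1 dB, r1 = 9.1 m, r2 = 28.2 m
Formula: SPL2 = SPL1 - 20 * log10(r2 / r1)
Compute ratio: r2 / r1 = 28.2 / 9.1 = 3.0989
Compute log10: log10(3.0989) = 0.491208
Compute drop: 20 * 0.491208 = 9.8242
SPL2 = 80.1 - 9.8242 = 70.28

70.28 dB


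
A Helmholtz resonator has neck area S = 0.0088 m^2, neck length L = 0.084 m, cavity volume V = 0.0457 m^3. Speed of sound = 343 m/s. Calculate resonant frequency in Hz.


Given values:
  S = 0.0088 m^2, L = 0.084 m, V = 0.0457 m^3, c = 343 m/s
Formula: f = (c / (2*pi)) * sqrt(S / (V * L))
Compute V * L = 0.0457 * 0.084 = 0.0038388
Compute S / (V * L) = 0.0088 / 0.0038388 = 2.2924
Compute sqrt(2.2924) = 1.514067
Compute c / (2*pi) = 343 / 6.283185 = 54.590148
f = 54.590148 * 1.514067 = 82.65

82.65 Hz


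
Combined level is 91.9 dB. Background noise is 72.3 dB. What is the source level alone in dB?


Given values:
  L_total = 91.9 dB, L_bg = 72.3 dB
Formula: L_source = 10 * log10(10^(L_total/10) - 10^(L_bg/10))
Convert to linear:
  10^(91.9/10) = 1548816618.9125
  10^(72.3/10) = 16982436.5246
Difference: 1548816618.9125 - 16982436.5246 = 1531834182.3879
L_source = 10 * log10(1531834182.3879) = 91.85

91.85 dB
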